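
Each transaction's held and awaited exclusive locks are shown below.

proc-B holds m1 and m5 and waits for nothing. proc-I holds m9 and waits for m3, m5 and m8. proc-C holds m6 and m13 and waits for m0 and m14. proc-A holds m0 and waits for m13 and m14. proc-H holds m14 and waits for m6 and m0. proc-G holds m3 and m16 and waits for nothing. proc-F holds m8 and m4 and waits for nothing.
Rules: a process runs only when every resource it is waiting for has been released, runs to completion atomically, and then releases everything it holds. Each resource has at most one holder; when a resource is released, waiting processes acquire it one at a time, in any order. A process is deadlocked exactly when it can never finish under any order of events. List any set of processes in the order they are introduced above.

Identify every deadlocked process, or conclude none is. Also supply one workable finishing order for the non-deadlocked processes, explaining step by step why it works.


Deadlocked: proc-C, proc-A and proc-H.
Key observation: the wait chain closes on itself along proc-C -> proc-A -> proc-C; proc-H is caught in further circular waits.
The rest can finish in the order proc-F, proc-G, proc-B, proc-I.
Step-by-step check:
  proc-F: no waits; runs immediately, freeing m8 and m4
  proc-G: no waits; runs immediately, freeing m3 and m16
  proc-B: no waits; runs immediately, freeing m1 and m5
  run proc-I (all its waits — m3, m5 and m8 — are resolved); releases m9


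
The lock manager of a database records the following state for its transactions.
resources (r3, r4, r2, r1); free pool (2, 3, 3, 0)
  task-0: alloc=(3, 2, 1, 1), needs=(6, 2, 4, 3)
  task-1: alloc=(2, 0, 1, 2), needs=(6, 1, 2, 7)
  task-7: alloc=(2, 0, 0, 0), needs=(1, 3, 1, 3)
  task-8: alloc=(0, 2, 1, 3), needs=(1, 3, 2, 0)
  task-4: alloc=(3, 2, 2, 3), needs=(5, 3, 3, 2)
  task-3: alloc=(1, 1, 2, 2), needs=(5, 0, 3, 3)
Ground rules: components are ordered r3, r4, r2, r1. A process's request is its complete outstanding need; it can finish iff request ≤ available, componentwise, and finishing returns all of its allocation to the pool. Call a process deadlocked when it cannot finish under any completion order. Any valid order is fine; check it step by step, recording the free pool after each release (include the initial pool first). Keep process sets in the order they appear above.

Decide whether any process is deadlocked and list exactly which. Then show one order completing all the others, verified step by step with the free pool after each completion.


Deadlocked: task-0, task-1, task-4 and task-3.
Key observation: even finishing task-8, task-7 leaves just (4, 5, 4, 3) free — too little r3 for any of the remaining processes.
One completion order for the rest: task-8, task-7. Check, step by step:
  pool = (2, 3, 3, 0)
  task-8 needs (1, 3, 2, 0) <= (2, 3, 3, 0) -> finishes; pool += (0, 2, 1, 3) = (2, 5, 4, 3)
  task-7 needs (1, 3, 1, 3) <= (2, 5, 4, 3) -> finishes; pool += (2, 0, 0, 0) = (4, 5, 4, 3)
The stuck group stays short no matter what:
  blocked: task-0 wants (6, 2, 4, 3), pool (4, 5, 4, 3) — not enough r3
  blocked: task-1 wants (6, 1, 2, 7), pool (4, 5, 4, 3) — not enough r3 and r1
  blocked: task-4 wants (5, 3, 3, 2), pool (4, 5, 4, 3) — not enough r3
  blocked: task-3 wants (5, 0, 3, 3), pool (4, 5, 4, 3) — not enough r3


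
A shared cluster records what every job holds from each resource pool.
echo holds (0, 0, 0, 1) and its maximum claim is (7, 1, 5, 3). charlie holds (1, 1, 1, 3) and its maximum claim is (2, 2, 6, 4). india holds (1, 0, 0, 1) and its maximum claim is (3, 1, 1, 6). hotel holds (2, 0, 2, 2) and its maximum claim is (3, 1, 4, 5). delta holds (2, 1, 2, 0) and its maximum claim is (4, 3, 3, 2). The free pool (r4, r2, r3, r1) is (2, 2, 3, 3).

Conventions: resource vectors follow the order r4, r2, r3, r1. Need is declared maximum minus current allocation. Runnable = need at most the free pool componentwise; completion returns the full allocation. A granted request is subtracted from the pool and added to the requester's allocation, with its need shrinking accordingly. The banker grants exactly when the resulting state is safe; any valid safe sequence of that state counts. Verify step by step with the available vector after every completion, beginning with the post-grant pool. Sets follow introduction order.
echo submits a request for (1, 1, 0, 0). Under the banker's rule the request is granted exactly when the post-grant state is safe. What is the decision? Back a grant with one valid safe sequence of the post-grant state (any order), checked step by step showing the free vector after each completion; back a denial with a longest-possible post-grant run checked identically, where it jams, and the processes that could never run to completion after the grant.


GRANT. The post-grant state is safe; one safe sequence: hotel, charlie, delta, echo, india.
Key observation: the transfer keeps a workable pool ((1, 1, 3, 3)); hotel starts the safe sequence.
Check on the post-grant state, step by step:
  pool = (1, 1, 3, 3)
  run hotel (needs (1, 1, 2, 3), free (1, 1, 3, 3)); after release of (2, 0, 2, 2) the pool is (3, 1, 5, 5)
  run charlie (needs (1, 1, 5, 1), free (3, 1, 5, 5)); after release of (1, 1, 1, 3) the pool is (4, 2, 6, 8)
  run delta (needs (2, 2, 1, 2), free (4, 2, 6, 8)); after release of (2, 1, 2, 0) the pool is (6, 3, 8, 8)
  run echo (needs (6, 0, 5, 2), free (6, 3, 8, 8)); after release of (1, 1, 0, 1) the pool is (7, 4, 8, 9)
  run india (needs (2, 1, 1, 5), free (7, 4, 8, 9)); after release of (1, 0, 0, 1) the pool is (8, 4, 8, 10)


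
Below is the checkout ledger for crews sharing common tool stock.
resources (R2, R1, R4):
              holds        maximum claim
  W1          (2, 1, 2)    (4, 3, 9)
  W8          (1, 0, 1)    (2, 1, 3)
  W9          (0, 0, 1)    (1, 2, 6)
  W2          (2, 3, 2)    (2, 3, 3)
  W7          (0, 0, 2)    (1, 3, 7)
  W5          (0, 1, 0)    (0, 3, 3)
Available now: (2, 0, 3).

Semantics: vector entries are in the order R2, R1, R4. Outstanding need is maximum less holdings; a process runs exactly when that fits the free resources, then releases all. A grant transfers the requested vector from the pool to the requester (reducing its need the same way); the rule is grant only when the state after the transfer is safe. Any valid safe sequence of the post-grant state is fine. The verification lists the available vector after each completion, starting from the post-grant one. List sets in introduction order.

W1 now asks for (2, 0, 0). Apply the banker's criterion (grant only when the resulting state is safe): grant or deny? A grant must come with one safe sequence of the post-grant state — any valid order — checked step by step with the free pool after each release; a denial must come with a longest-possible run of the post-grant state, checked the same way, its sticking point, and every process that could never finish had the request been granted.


GRANT — the state after the grant stays safe, e.g. via W2, W7, W1, W8, W5, W9.
Key observation: after the grant the pool drops to (0, 0, 3), which still lets W2 finish first and unwind the rest.
Check on the post-grant state, step by step:
  pool = (0, 0, 3)
  W2: need (0, 0, 1) fits (0, 0, 3); releases (2, 3, 2), pool now (2, 3, 5)
  W7: need (1, 3, 5) fits (2, 3, 5); releases (0, 0, 2), pool now (2, 3, 7)
  W1: need (0, 2, 7) fits (2, 3, 7); releases (4, 1, 2), pool now (6, 4, 9)
  W8: need (1, 1, 2) fits (6, 4, 9); releases (1, 0, 1), pool now (7, 4, 10)
  W5: need (0, 2, 3) fits (7, 4, 10); releases (0, 1, 0), pool now (7, 5, 10)
  W9: need (1, 2, 5) fits (7, 5, 10); releases (0, 0, 1), pool now (7, 5, 11)


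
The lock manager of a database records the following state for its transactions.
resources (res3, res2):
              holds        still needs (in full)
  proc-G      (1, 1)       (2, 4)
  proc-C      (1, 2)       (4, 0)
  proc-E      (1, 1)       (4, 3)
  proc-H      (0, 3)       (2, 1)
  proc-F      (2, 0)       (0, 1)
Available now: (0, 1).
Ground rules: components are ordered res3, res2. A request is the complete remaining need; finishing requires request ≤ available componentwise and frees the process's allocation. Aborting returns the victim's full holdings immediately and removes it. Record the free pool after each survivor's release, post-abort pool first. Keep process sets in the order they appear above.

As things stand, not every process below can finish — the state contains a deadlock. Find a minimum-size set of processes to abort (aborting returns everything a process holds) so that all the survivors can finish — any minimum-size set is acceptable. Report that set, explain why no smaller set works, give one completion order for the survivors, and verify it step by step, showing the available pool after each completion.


Abort proc-E.
Key observation: proc-C was stuck for good until proc-E gave back (1, 1); in the order shown it finishes at step 4.
Minimality: the empty abort set fails — the state is deadlocked as it stands.
One survivor order: proc-F, proc-H, proc-G, proc-C. Check, step by step (post-abort pool first):
  pool = (1, 2)
  proc-F needs (0, 1) <= (1, 2) -> finishes; pool += (2, 0) = (3, 2)
  proc-H needs (2, 1) <= (3, 2) -> finishes; pool += (0, 3) = (3, 5)
  proc-G needs (2, 4) <= (3, 5) -> finishes; pool += (1, 1) = (4, 6)
  proc-C needs (4, 0) <= (4, 6) -> finishes; pool += (1, 2) = (5, 8)


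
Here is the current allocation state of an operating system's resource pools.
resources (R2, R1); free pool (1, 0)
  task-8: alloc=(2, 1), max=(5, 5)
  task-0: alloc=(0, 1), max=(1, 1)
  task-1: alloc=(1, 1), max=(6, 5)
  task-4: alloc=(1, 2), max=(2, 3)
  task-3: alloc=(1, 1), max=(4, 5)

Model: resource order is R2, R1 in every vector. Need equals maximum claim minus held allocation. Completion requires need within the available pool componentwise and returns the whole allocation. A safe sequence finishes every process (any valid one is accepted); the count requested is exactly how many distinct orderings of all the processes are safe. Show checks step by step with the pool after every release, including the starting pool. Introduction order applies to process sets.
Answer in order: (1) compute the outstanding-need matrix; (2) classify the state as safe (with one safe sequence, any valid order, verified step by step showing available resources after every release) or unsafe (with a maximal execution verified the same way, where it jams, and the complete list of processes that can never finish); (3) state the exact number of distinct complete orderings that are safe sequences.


(1) Remaining need (order R2, R1):
  task-8: (3, 4)
  task-0: (1, 0)
  task-1: (5, 4)
  task-4: (1, 1)
  task-3: (3, 4)
(2) The state is UNSAFE.
Key observation: no order helps: past task-0, task-4, the free pool tops out at (2, 3), below what each blocked process needs in R2.
Going as far as possible: task-0, task-4; after that, nothing fits. Walking it through:
  pool = (1, 0)
  task-0: need (1, 0) fits (1, 0); releases (0, 1), pool now (1, 1)
  task-4: need (1, 1) fits (1, 1); releases (1, 2), pool now (2, 3)
  blocked: task-8 wants (3, 4), pool (2, 3) — not enough R2 and R1
  blocked: task-1 wants (5, 4), pool (2, 3) — not enough R2 and R1
  blocked: task-3 wants (3, 4), pool (2, 3) — not enough R2 and R1
Processes that can never finish: task-8, task-1 and task-3.
(3) Precisely 0 of the possible complete orderings are safe sequences.


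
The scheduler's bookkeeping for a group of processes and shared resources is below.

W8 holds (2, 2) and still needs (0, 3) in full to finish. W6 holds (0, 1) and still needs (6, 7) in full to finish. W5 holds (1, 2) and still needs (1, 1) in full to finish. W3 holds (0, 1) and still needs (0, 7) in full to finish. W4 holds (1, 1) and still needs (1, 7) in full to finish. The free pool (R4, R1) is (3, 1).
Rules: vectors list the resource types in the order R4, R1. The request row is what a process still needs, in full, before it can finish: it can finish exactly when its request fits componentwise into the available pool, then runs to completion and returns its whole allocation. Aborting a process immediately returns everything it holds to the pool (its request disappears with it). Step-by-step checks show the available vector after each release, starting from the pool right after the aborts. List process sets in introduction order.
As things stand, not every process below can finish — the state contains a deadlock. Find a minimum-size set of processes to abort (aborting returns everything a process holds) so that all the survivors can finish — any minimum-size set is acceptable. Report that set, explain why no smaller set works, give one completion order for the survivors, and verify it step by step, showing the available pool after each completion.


Minimum abort set: W6 and W3.
Key observation: W4 had no path to completion before; after the abort of W6 and W3 ((0, 2) returned), step 3 is where it fits.
Why nothing smaller works — every single abort fails: W8 alone leaves W6 blocked (short on R1); W6 alone leaves W3 blocked (short on R1); W5 alone leaves W6 blocked (short on R1); W3 alone leaves W6 blocked (short on R1); W4 alone leaves W6 blocked (short on R1).
Survivors finish in the order: W5, W8, W4. Step-by-step check (pool after the aborts first):
  pool = (3, 3)
  W5 needs (1, 1) <= (3, 3) -> finishes; pool += (1, 2) = (4, 5)
  W8 needs (0, 3) <= (4, 5) -> finishes; pool += (2, 2) = (6, 7)
  W4 needs (1, 7) <= (6, 7) -> finishes; pool += (1, 1) = (7, 8)


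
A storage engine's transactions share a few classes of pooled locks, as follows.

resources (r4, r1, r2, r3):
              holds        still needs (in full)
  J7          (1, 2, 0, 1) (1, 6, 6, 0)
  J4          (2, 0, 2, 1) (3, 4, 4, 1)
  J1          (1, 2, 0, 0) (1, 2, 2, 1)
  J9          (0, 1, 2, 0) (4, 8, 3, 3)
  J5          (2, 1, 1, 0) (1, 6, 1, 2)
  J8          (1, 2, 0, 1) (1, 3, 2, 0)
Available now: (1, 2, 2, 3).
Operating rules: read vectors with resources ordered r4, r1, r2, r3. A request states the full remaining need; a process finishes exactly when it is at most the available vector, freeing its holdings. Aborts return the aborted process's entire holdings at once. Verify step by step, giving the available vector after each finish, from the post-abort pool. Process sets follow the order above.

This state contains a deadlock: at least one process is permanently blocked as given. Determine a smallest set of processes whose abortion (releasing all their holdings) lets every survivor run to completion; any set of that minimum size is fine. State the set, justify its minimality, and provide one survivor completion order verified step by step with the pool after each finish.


Minimum abort set: J9.
Key observation: no ordering could ever have run J4 before the abort of J9; with (0, 1, 2, 0) back in the pool it fits at step 3.
No smaller set exists: with zero aborts the deadlock remains.
Survivors finish in the order: J1, J8, J4, J5, J7. Walking it through (pool after the aborts first):
  pool = (1, 3, 4, 3)
  J1 needs (1, 2, 2, 1) <= (1, 3, 4, 3) -> finishes; pool += (1, 2, 0, 0) = (2, 5, 4, 3)
  J8 needs (1, 3, 2, 0) <= (2, 5, 4, 3) -> finishes; pool += (1, 2, 0, 1) = (3, 7, 4, 4)
  J4 needs (3, 4, 4, 1) <= (3, 7, 4, 4) -> finishes; pool += (2, 0, 2, 1) = (5, 7, 6, 5)
  J5 needs (1, 6, 1, 2) <= (5, 7, 6, 5) -> finishes; pool += (2, 1, 1, 0) = (7, 8, 7, 5)
  J7 needs (1, 6, 6, 0) <= (7, 8, 7, 5) -> finishes; pool += (1, 2, 0, 1) = (8, 10, 7, 6)


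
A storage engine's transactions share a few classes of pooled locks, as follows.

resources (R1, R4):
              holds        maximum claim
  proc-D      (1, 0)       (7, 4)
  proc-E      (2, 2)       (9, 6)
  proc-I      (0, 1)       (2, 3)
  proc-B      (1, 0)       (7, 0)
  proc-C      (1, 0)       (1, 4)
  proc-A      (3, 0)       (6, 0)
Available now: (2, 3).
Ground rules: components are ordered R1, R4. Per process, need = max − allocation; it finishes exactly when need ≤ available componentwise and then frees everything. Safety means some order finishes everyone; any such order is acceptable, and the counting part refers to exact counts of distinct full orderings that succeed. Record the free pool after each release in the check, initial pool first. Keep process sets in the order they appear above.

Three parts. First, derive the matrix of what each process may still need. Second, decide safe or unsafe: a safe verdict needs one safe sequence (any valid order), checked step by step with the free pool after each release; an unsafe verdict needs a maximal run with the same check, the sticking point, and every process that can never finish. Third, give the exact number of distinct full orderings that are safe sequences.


(1) Need matrix, components ordered R1, R4:
  proc-D: (6, 4)
  proc-E: (7, 4)
  proc-I: (2, 2)
  proc-B: (6, 0)
  proc-C: (0, 4)
  proc-A: (3, 0)
(2) SAFE — a valid safe sequence is proc-I, proc-C, proc-A, proc-B, proc-E, proc-D.
Key observation: at proc-I the run first touches a limit — (2, 2) against (2, 3), exact on a resource it actually requests.
Check, step by step:
  pool = (2, 3)
  proc-I: need (2, 2) fits (2, 3); releases (0, 1), pool now (2, 4)
  proc-C: need (0, 4) fits (2, 4); releases (1, 0), pool now (3, 4)
  proc-A: need (3, 0) fits (3, 4); releases (3, 0), pool now (6, 4)
  proc-B: need (6, 0) fits (6, 4); releases (1, 0), pool now (7, 4)
  proc-E: need (7, 4) fits (7, 4); releases (2, 2), pool now (9, 6)
  proc-D: need (6, 4) fits (9, 6); releases (1, 0), pool now (10, 6)
(3) Exactly 4 of the possible complete orderings are safe sequences.


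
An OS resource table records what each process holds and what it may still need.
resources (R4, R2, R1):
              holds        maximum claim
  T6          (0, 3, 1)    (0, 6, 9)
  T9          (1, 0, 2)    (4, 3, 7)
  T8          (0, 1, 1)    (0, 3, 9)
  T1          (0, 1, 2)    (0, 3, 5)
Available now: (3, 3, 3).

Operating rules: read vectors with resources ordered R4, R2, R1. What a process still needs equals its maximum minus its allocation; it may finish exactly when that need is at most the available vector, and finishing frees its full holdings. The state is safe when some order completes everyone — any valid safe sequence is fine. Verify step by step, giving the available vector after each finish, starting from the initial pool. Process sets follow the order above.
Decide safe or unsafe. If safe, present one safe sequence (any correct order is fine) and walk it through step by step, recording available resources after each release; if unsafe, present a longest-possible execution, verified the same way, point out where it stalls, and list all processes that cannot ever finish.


The state is UNSAFE.
Key observation: R1 is the bottleneck — with T1, T9 done the pool holds (4, 4, 7), short of every remaining need.
Going as far as possible: T1, T9; after that, nothing fits. Verifying each step:
  pool = (3, 3, 3)
  T1: need (0, 2, 3) fits (3, 3, 3); releases (0, 1, 2), pool now (3, 4, 5)
  T9: need (3, 3, 5) fits (3, 4, 5); releases (1, 0, 2), pool now (4, 4, 7)
  blocked: T6 wants (0, 3, 8), pool (4, 4, 7) — not enough R1
  blocked: T8 wants (0, 2, 8), pool (4, 4, 7) — not enough R1
Processes that can never finish: T6 and T8.


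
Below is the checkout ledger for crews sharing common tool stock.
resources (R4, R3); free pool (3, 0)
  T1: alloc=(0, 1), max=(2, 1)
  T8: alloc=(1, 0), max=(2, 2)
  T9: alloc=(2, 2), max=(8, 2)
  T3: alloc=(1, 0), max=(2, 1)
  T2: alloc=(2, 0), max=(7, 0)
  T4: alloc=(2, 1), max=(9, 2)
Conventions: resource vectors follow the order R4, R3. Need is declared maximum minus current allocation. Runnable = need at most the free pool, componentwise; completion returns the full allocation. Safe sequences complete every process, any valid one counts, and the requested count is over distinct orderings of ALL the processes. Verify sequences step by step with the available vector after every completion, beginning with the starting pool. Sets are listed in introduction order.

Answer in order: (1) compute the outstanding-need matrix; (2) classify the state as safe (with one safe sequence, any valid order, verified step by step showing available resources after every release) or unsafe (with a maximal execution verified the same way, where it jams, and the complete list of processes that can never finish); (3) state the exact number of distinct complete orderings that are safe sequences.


(1) Need matrix, components ordered R4, R3:
  T1: (2, 0)
  T8: (1, 2)
  T9: (6, 0)
  T3: (1, 1)
  T2: (5, 0)
  T4: (7, 1)
(2) UNSAFE — no complete ordering exists.
Key observation: after T1, T3 the pool peaks at (4, 1), and each blocked process is short somewhere: T8 on R3; T9 on R4; T2 on R4; T4 on R4.
Going as far as possible: T1, T3; after that, nothing fits. Step-by-step check:
  pool = (3, 0)
  T1: need (2, 0) fits (3, 0); releases (0, 1), pool now (3, 1)
  T3: need (1, 1) fits (3, 1); releases (1, 0), pool now (4, 1)
  T8 still needs (1, 2) but only (4, 1) is free — short on R3
  T9 still needs (6, 0) but only (4, 1) is free — short on R4
  T2 still needs (5, 0) but only (4, 1) is free — short on R4
  T4 still needs (7, 1) but only (4, 1) is free — short on R4
Permanently blocked: T8, T9, T2 and T4.
(3) The exact count: 0 of the possible complete orderings are safe sequences.


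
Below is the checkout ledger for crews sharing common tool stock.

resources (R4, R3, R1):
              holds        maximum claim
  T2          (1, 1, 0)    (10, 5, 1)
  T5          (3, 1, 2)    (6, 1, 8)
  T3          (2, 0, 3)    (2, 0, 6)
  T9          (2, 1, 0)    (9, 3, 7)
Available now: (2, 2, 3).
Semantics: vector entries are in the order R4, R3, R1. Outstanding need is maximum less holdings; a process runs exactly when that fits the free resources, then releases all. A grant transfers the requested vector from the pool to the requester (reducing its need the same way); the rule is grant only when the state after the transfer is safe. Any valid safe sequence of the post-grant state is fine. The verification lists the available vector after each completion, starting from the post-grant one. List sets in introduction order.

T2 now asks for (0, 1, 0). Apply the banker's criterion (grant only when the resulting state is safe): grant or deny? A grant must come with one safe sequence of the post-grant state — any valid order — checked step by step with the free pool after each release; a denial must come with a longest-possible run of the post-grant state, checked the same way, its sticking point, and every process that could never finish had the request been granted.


GRANT: granting preserves safety; a valid post-grant sequence is T3, T5, T9, T2.
Key observation: the transfer keeps a workable pool ((2, 1, 3)); T3 starts the safe sequence.
Verifying the post-grant state step by step:
  pool = (2, 1, 3)
  T3 needs (0, 0, 3) <= (2, 1, 3) -> finishes; pool += (2, 0, 3) = (4, 1, 6)
  T5 needs (3, 0, 6) <= (4, 1, 6) -> finishes; pool += (3, 1, 2) = (7, 2, 8)
  T9 needs (7, 2, 7) <= (7, 2, 8) -> finishes; pool += (2, 1, 0) = (9, 3, 8)
  T2 needs (9, 3, 1) <= (9, 3, 8) -> finishes; pool += (1, 2, 0) = (10, 5, 8)


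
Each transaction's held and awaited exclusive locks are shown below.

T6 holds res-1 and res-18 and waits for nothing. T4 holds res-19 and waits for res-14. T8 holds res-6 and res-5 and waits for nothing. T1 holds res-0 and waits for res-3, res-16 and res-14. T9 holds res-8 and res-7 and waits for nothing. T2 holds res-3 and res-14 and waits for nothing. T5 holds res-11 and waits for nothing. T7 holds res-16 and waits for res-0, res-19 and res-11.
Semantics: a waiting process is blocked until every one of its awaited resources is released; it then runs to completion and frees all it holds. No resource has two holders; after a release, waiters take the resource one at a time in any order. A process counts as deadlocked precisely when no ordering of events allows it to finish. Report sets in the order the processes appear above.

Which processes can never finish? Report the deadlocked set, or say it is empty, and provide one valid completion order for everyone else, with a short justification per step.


Deadlocked: T1 and T7.
Key observation: the wait chain closes on itself along T1 -> T7 -> T1; no other process is dragged down with it.
One completion order for the rest: T6, T9, T8, T2, T5, T4.
Walking it through:
  run T6 (it waits on nothing); releases res-1 and res-18
  run T9 (it waits on nothing); releases res-8 and res-7
  run T8 (it waits on nothing); releases res-6 and res-5
  run T2 (it waits on nothing); releases res-3 and res-14
  run T5 (it waits on nothing); releases res-11
  run T4 (all its waits — res-14 — are resolved); releases res-19


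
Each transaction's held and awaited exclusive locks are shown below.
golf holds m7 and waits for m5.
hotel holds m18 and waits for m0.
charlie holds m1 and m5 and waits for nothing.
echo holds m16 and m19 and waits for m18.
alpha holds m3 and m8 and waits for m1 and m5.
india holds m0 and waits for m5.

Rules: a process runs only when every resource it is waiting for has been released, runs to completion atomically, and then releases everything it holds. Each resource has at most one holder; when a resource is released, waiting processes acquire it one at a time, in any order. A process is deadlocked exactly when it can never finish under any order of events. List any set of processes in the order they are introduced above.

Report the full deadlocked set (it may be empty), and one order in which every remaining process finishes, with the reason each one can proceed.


The deadlocked set is empty.
Key observation: every chain of waits terminates; starting from the processes that wait on nothing, all the rest unlock in turn.
A valid finishing order for the others: charlie, india, alpha, hotel, golf, echo.
Verifying each step:
  charlie waits on nothing -> runs at once and releases m1 and m5
  india: everything it awaited (m5) is free; runs, freeing m0
  alpha: everything it awaited (m1 and m5) is free; runs, freeing m3 and m8
  hotel: everything it awaited (m0) is free; runs, freeing m18
  golf: everything it awaited (m5) is free; runs, freeing m7
  echo: everything it awaited (m18) is free; runs, freeing m16 and m19


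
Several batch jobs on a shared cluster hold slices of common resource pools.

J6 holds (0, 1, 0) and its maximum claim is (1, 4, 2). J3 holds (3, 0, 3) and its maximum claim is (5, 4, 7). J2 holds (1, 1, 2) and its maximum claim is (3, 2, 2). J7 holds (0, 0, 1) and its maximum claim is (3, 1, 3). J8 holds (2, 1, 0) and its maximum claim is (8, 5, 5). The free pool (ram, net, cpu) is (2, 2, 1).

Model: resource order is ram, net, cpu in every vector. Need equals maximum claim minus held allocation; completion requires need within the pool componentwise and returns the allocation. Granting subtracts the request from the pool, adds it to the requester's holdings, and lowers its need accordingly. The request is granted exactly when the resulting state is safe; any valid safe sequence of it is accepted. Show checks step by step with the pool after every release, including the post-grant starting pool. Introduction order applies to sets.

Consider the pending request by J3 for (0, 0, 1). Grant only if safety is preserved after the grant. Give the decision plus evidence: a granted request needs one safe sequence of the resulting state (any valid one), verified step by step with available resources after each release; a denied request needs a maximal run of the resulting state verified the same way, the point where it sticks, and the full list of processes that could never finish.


GRANT — the state after the grant stays safe, e.g. via J2, J7, J6, J3, J8.
Key observation: the transfer keeps a workable pool ((2, 2, 0)); J2 starts the safe sequence.
Verifying the post-grant state step by step:
  pool = (2, 2, 0)
  J2 needs (2, 1, 0) <= (2, 2, 0) -> finishes; pool += (1, 1, 2) = (3, 3, 2)
  J7 needs (3, 1, 2) <= (3, 3, 2) -> finishes; pool += (0, 0, 1) = (3, 3, 3)
  J6 needs (1, 3, 2) <= (3, 3, 3) -> finishes; pool += (0, 1, 0) = (3, 4, 3)
  J3 needs (2, 4, 3) <= (3, 4, 3) -> finishes; pool += (3, 0, 4) = (6, 4, 7)
  J8 needs (6, 4, 5) <= (6, 4, 7) -> finishes; pool += (2, 1, 0) = (8, 5, 7)


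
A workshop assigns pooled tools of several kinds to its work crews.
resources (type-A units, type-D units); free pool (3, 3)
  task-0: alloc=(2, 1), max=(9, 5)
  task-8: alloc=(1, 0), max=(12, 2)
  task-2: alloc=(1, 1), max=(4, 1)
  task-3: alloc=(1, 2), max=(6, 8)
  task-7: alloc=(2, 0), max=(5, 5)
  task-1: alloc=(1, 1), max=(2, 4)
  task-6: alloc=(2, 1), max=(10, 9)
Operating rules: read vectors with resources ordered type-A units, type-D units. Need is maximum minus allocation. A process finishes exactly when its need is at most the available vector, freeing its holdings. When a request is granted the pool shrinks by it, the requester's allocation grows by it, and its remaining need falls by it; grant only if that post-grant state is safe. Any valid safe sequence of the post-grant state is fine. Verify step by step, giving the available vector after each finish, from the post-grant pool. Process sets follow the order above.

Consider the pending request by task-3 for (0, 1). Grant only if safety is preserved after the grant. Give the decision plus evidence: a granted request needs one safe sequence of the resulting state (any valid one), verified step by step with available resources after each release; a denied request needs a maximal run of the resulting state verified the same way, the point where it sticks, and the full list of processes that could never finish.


DENY — the pretend-granted state is unsafe.
Key observation: after task-2, task-1 the pool peaks at (5, 4), and each blocked process is short somewhere: task-0 on type-A units; task-8 on type-A units; task-3 on type-D units; task-7 on type-D units; task-6 on type-A units, type-D units.
After a pretend grant, a maximal execution: task-2, task-1 — then nothing else fits. Verifying each step:
  pool = (3, 2)
  run task-2 (needs (3, 0), free (3, 2)); after release of (1, 1) the pool is (4, 3)
  run task-1 (needs (1, 3), free (4, 3)); after release of (1, 1) the pool is (5, 4)
  blocked: task-0 wants (7, 4), pool (5, 4) — not enough type-A units
  blocked: task-8 wants (11, 2), pool (5, 4) — not enough type-A units
  blocked: task-3 wants (5, 5), pool (5, 4) — not enough type-D units
  blocked: task-7 wants (3, 5), pool (5, 4) — not enough type-D units
  blocked: task-6 wants (8, 8), pool (5, 4) — not enough type-A units and type-D units
Processes that could never finish after the grant: task-0, task-8, task-3, task-7 and task-6.


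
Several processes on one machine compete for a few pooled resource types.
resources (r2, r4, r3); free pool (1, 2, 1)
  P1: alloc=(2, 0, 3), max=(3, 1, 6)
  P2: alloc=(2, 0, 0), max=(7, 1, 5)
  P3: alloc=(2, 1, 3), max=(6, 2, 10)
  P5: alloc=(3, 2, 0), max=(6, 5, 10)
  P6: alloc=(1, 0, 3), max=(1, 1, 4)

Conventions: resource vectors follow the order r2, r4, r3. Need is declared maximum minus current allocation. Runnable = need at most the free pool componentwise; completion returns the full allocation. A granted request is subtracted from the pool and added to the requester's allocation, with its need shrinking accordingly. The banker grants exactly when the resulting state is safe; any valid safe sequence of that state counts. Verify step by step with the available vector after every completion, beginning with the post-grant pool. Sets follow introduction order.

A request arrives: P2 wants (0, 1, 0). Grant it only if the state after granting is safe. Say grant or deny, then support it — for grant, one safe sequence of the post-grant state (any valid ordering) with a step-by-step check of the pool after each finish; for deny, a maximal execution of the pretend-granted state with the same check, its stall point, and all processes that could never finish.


GRANT: granting preserves safety; a valid post-grant sequence is P6, P1, P3, P2, P5.
Key observation: the transfer keeps a workable pool ((1, 1, 1)); P6 starts the safe sequence.
Step-by-step check of the post-grant state:
  pool = (1, 1, 1)
  P6: need (0, 1, 1) fits (1, 1, 1); releases (1, 0, 3), pool now (2, 1, 4)
  P1: need (1, 1, 3) fits (2, 1, 4); releases (2, 0, 3), pool now (4, 1, 7)
  P3: need (4, 1, 7) fits (4, 1, 7); releases (2, 1, 3), pool now (6, 2, 10)
  P2: need (5, 0, 5) fits (6, 2, 10); releases (2, 1, 0), pool now (8, 3, 10)
  P5: need (3, 3, 10) fits (8, 3, 10); releases (3, 2, 0), pool now (11, 5, 10)


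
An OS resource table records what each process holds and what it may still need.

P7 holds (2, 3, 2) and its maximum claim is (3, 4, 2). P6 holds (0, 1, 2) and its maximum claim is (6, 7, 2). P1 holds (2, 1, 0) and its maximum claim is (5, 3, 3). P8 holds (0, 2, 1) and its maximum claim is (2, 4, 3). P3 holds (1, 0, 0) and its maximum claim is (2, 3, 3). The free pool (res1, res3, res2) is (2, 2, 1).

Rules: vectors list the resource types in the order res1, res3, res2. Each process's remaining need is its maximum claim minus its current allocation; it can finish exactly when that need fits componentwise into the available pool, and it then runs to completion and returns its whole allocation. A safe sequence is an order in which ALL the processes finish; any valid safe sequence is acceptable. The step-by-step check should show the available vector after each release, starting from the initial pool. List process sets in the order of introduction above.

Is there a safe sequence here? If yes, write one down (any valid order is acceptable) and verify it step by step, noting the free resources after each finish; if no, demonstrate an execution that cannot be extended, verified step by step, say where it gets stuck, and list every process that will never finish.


SAFE — a valid safe sequence is P7, P1, P8, P6, P3.
Key observation: the first exact fit in this order is P1 — it needs (3, 2, 3) with (4, 5, 3) free, meeting a requested resource to the last unit.
Check, step by step:
  pool = (2, 2, 1)
  P7: need (1, 1, 0) fits (2, 2, 1); releases (2, 3, 2), pool now (4, 5, 3)
  P1: need (3, 2, 3) fits (4, 5, 3); releases (2, 1, 0), pool now (6, 6, 3)
  P8: need (2, 2, 2) fits (6, 6, 3); releases (0, 2, 1), pool now (6, 8, 4)
  P6: need (6, 6, 0) fits (6, 8, 4); releases (0, 1, 2), pool now (6, 9, 6)
  P3: need (1, 3, 3) fits (6, 9, 6); releases (1, 0, 0), pool now (7, 9, 6)


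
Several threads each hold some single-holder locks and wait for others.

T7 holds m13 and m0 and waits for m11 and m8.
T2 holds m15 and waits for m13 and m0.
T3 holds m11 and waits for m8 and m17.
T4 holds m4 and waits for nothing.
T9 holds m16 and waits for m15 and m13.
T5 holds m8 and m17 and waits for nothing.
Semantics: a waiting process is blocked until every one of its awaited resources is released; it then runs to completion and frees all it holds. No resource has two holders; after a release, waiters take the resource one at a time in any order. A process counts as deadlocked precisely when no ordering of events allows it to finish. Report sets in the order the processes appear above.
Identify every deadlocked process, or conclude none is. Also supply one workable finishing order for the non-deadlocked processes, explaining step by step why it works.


The deadlocked set is empty.
Key observation: no waiting chain loops back on itself — every chain ends at a process that waits on nothing, so everyone eventually runs.
The rest can finish in the order T5, T3, T7, T2, T9, T4.
Verifying each step:
  run T5 (it waits on nothing); releases m8 and m17
  run T3 (all its waits — m8 and m17 — are resolved); releases m11
  run T7 (all its waits — m11 and m8 — are resolved); releases m13 and m0
  run T2 (all its waits — m13 and m0 — are resolved); releases m15
  run T9 (all its waits — m15 and m13 — are resolved); releases m16
  run T4 (it waits on nothing); releases m4


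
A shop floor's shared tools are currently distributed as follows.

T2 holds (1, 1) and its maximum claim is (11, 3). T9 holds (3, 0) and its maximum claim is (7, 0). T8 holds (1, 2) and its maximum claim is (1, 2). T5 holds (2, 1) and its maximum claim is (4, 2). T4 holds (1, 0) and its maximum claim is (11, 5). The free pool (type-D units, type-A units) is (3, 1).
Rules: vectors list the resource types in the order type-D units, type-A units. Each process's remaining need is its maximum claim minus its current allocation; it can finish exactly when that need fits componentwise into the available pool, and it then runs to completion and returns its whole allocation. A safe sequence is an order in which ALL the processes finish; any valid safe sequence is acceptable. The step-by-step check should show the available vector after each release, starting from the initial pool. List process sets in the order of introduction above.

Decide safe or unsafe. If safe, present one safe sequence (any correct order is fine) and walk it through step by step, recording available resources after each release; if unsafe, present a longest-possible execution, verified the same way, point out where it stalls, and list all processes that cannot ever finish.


UNSAFE.
Key observation: the pool after T5, T9, T8 is (9, 4); every surviving request exceeds it in type-D units, so progress ends there.
A maximal execution: T5, T9, T8 — then nothing else fits. Check, step by step:
  pool = (3, 1)
  T5 needs (2, 1) <= (3, 1) -> finishes; pool += (2, 1) = (5, 2)
  T9 needs (4, 0) <= (5, 2) -> finishes; pool += (3, 0) = (8, 2)
  T8 needs (0, 0) <= (8, 2) -> finishes; pool += (1, 2) = (9, 4)
  blocked: T2 wants (10, 2), pool (9, 4) — not enough type-D units
  blocked: T4 wants (10, 5), pool (9, 4) — not enough type-D units and type-A units
Processes that can never finish: T2 and T4.


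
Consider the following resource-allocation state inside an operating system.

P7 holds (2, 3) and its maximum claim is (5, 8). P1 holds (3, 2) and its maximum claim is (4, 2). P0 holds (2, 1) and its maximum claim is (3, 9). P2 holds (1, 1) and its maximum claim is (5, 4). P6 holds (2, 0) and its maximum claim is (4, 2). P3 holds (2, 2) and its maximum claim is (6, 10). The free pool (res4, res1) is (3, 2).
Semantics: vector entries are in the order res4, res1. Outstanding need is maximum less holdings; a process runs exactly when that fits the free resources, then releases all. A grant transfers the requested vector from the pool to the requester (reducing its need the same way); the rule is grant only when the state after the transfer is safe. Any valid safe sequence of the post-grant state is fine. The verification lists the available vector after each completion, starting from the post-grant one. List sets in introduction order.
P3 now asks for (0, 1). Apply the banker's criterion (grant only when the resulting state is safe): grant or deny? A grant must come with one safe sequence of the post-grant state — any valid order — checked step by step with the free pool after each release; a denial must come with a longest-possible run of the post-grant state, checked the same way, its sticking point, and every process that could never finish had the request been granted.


DENY: after the grant no complete ordering would exist.
Key observation: the pool after P1, P6, P2 is (9, 4); every surviving request exceeds it in res1, so progress ends there.
Pretend the grant happened; the run P1, P6, P2 goes as far as possible. Verifying each step:
  pool = (3, 1)
  run P1 (needs (1, 0), free (3, 1)); after release of (3, 2) the pool is (6, 3)
  run P6 (needs (2, 2), free (6, 3)); after release of (2, 0) the pool is (8, 3)
  run P2 (needs (4, 3), free (8, 3)); after release of (1, 1) the pool is (9, 4)
  blocked: P7 wants (3, 5), pool (9, 4) — not enough res1
  blocked: P0 wants (1, 8), pool (9, 4) — not enough res1
  blocked: P3 wants (4, 7), pool (9, 4) — not enough res1
Post-grant, the permanently blocked set is P7, P0 and P3.


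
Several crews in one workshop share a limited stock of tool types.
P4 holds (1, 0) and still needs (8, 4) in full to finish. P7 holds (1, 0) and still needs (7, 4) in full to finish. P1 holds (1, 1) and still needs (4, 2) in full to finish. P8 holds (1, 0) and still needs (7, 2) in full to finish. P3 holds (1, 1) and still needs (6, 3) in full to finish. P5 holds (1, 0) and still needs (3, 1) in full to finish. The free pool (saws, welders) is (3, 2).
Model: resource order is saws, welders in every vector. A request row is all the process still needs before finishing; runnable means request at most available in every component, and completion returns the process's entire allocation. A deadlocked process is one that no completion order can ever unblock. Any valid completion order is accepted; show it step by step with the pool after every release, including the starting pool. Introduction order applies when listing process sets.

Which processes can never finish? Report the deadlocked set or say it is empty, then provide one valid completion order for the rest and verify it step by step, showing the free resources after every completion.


Deadlocked: P4, P7, P8 and P3.
Key observation: saws is the bottleneck — with P5, P1 done the pool holds (5, 3), short of every remaining need.
A valid finishing order for the others: P5, P1. Check, step by step:
  pool = (3, 2)
  P5 needs (3, 1) <= (3, 2) -> finishes; pool += (1, 0) = (4, 2)
  P1 needs (4, 2) <= (4, 2) -> finishes; pool += (1, 1) = (5, 3)
The stuck group stays short no matter what:
  blocked: P4 wants (8, 4), pool (5, 3) — not enough saws and welders
  blocked: P7 wants (7, 4), pool (5, 3) — not enough saws and welders
  blocked: P8 wants (7, 2), pool (5, 3) — not enough saws
  blocked: P3 wants (6, 3), pool (5, 3) — not enough saws
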